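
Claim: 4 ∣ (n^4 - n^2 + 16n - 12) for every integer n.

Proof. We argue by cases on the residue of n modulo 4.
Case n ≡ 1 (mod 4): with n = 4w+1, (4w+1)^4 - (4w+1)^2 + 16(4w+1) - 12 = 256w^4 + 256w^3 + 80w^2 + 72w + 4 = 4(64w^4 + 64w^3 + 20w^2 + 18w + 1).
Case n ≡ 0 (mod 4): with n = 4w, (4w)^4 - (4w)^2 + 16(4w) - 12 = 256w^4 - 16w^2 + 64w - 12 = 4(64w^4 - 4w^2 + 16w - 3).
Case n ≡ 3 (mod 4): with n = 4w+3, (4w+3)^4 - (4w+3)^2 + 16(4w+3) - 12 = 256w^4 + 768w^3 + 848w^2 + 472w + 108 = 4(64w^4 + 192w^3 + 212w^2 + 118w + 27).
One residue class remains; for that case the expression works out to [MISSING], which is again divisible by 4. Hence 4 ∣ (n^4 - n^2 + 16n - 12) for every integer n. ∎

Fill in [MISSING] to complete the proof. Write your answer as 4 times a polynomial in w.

The residues treated are {1, 0, 3}, so the missing case is n ≡ 2 (mod 4); write n = 4w+2.
Then (4w+2)^4 - (4w+2)^2 + 16(4w+2) - 12 = 256w^4 + 512w^3 + 368w^2 + 176w + 32 = 4(64w^4 + 128w^3 + 92w^2 + 44w + 8).

4(64w^4 + 128w^3 + 92w^2 + 44w + 8)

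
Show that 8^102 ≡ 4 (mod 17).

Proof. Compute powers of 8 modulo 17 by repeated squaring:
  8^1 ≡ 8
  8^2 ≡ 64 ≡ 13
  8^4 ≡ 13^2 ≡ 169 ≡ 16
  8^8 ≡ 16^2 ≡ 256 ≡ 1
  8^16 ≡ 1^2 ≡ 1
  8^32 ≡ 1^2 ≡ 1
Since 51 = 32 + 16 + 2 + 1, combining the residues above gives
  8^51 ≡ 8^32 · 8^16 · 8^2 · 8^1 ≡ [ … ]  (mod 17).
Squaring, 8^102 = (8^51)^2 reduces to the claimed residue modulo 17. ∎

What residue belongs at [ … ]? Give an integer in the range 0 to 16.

2

Multiply the listed residues: 1 · 1 · 13 · 8 = 1 → 13 → 104.
Reducing modulo 17: 104 = 6·17 + 2, so 8^51 ≡ 2.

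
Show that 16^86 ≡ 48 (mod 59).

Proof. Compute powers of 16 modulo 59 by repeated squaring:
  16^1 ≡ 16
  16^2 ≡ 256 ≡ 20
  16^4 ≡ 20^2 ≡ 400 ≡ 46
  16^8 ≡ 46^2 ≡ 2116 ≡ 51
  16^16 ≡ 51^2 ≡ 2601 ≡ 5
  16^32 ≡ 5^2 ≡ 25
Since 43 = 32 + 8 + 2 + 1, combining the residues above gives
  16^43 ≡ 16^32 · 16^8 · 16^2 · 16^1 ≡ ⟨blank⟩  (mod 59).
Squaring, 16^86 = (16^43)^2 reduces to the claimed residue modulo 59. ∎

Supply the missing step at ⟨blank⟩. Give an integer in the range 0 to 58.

16^32 · 16^8 · 16^2 · 16^1 ≡ 25 · 51 · 20 · 16 = 408000.
408000 mod 59 = 15, so 16^43 ≡ 15 (mod 59).

15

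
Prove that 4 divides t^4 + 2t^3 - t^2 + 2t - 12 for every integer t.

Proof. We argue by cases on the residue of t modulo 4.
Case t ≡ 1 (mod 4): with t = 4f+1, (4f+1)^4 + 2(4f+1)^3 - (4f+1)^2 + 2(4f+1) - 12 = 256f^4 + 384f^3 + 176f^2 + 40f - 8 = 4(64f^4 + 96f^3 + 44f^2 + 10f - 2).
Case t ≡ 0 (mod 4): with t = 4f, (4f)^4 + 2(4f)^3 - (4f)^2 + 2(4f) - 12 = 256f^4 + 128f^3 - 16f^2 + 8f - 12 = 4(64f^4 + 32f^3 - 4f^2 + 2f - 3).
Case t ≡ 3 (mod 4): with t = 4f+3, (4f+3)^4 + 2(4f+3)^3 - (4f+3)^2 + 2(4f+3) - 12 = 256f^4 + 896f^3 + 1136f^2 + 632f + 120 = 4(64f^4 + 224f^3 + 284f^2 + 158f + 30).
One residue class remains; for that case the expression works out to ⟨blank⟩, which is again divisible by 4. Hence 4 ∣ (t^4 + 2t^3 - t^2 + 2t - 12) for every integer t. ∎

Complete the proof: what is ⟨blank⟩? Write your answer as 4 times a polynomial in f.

4(64f^4 + 160f^3 + 140f^2 + 54f + 5)

Only t ≡ 2 (mod 4) is unaccounted for. Put t = 4f+2:
(4f+2)^4 + 2(4f+2)^3 - (4f+2)^2 + 2(4f+2) - 12 expands to 256f^4 + 640f^3 + 560f^2 + 216f + 20,
and factoring out 4 leaves 4(64f^4 + 160f^3 + 140f^2 + 54f + 5).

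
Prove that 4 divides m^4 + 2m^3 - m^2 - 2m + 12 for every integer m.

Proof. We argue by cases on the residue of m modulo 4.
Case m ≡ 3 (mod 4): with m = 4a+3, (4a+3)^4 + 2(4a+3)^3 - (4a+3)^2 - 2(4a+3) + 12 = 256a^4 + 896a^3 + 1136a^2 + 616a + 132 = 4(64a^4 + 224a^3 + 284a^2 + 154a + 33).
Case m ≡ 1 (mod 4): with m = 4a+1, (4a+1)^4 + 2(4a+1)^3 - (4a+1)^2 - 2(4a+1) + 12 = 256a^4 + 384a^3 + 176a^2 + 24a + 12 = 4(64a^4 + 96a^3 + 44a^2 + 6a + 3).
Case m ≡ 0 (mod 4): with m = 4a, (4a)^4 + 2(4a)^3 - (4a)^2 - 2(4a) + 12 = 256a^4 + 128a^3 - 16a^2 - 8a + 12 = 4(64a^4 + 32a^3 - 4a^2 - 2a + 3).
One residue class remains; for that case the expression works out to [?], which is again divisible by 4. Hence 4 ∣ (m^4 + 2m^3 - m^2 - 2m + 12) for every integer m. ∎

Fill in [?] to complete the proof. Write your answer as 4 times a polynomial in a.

4(64a^4 + 160a^3 + 140a^2 + 50a + 9)

The residues treated are {3, 1, 0}, so the missing case is m ≡ 2 (mod 4); write m = 4a+2.
Then (4a+2)^4 + 2(4a+2)^3 - (4a+2)^2 - 2(4a+2) + 12 = 256a^4 + 640a^3 + 560a^2 + 200a + 36 = 4(64a^4 + 160a^3 + 140a^2 + 50a + 9).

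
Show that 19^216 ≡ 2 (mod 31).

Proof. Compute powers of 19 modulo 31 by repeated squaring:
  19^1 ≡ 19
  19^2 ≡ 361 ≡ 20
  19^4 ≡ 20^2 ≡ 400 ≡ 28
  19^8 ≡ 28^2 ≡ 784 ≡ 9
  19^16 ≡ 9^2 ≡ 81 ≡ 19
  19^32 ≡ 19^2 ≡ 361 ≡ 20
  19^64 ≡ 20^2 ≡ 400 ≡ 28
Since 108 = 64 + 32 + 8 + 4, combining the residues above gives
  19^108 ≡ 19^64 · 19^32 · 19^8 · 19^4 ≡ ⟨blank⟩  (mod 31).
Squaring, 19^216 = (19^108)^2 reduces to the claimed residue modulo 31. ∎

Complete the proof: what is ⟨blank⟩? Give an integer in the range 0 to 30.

8

19^64 · 19^32 · 19^8 · 19^4 ≡ 28 · 20 · 9 · 28 = 141120.
141120 mod 31 = 8, so 19^108 ≡ 8 (mod 31).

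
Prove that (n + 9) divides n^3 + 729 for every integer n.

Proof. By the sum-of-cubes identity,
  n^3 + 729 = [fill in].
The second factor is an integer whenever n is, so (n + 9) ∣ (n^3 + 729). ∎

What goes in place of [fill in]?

a^3 + b^3 = (a + b)(a^2 - ab + b^2). With a = n, b = 9:
n^3 + 729 = (n + 9)(n^2 - 9n + 81).

(n + 9)(n^2 - 9n + 81)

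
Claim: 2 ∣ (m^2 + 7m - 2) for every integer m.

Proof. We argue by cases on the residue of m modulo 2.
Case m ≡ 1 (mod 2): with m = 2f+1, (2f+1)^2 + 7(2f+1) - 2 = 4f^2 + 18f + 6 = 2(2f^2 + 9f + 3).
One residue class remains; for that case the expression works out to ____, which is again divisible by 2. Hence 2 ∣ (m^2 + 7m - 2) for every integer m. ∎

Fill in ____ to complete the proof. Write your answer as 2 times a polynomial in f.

Only m ≡ 0 (mod 2) is unaccounted for. Put m = 2f:
(2f)^2 + 7(2f) - 2 expands to 4f^2 + 14f - 2,
and factoring out 2 leaves 2(2f^2 + 7f - 1).

2(2f^2 + 7f - 1)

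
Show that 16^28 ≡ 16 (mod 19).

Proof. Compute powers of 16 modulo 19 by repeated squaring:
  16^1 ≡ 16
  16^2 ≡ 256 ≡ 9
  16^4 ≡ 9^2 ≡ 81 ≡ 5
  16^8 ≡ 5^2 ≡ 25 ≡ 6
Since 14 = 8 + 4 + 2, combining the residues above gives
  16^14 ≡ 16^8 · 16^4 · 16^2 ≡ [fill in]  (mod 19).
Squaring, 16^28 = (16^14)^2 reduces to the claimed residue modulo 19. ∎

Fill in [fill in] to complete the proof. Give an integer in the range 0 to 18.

16^8 · 16^4 · 16^2 ≡ 6 · 5 · 9 = 270.
270 mod 19 = 4, so 16^14 ≡ 4 (mod 19).

4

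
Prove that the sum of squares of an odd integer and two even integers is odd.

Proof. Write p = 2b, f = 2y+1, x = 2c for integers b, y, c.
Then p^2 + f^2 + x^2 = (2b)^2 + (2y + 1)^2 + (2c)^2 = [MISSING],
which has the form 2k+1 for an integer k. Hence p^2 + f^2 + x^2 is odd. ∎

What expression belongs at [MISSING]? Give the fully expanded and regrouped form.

(2b)^2 + (2y + 1)^2 + (2c)^2 = 4b^2 + 4c^2 + 4y^2 + 4y + 1
= 2(2b^2 + 2c^2 + 2y^2 + 2y) + 1.
Since 2b^2 + 2c^2 + 2y^2 + 2y is an integer, the sum of squares is of the form 2k+1 for an integer k.

2(2b^2 + 2c^2 + 2y^2 + 2y) + 1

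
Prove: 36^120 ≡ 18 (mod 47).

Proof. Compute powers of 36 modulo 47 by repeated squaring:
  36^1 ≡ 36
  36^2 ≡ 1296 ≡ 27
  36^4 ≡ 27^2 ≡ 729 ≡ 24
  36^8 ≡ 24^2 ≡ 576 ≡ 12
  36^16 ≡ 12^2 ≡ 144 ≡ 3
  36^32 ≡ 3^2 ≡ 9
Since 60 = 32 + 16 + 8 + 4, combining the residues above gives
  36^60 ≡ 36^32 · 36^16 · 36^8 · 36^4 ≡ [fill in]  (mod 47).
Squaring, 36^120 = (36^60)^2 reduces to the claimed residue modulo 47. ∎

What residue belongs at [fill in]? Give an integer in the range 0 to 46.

21

36^32 · 36^16 · 36^8 · 36^4 ≡ 9 · 3 · 12 · 24 = 7776.
7776 mod 47 = 21, so 36^60 ≡ 21 (mod 47).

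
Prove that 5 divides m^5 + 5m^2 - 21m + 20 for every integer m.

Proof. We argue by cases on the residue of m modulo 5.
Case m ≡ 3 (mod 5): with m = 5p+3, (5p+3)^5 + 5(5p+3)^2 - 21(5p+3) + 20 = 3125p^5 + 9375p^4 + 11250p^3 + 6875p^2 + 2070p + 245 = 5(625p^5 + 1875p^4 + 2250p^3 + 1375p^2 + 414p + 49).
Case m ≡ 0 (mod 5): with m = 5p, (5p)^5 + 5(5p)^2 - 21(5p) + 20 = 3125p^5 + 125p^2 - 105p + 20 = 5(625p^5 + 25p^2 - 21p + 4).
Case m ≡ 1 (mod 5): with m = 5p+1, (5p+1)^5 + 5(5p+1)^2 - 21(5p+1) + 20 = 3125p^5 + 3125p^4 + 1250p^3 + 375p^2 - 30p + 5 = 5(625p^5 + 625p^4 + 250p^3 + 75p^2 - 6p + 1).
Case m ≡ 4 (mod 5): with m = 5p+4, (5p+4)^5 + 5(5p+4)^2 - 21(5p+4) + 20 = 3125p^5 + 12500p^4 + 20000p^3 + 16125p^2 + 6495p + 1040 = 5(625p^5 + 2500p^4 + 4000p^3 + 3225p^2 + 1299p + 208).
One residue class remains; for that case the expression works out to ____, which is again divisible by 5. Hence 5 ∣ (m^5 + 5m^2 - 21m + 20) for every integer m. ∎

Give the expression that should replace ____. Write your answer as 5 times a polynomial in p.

5(625p^5 + 1250p^4 + 1000p^3 + 425p^2 + 79p + 6)

Only m ≡ 2 (mod 5) is unaccounted for. Put m = 5p+2:
(5p+2)^5 + 5(5p+2)^2 - 21(5p+2) + 20 expands to 3125p^5 + 6250p^4 + 5000p^3 + 2125p^2 + 395p + 30,
and factoring out 5 leaves 5(625p^5 + 1250p^4 + 1000p^3 + 425p^2 + 79p + 6).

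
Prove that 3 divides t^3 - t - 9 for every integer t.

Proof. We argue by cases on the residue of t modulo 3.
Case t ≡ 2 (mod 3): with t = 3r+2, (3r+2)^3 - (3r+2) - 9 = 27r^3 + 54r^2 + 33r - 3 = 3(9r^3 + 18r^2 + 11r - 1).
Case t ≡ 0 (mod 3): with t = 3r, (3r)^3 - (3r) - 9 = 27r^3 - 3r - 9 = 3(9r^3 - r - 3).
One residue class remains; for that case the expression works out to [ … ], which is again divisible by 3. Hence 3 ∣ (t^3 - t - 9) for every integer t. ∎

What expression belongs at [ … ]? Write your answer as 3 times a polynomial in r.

Only t ≡ 1 (mod 3) is unaccounted for. Put t = 3r+1:
(3r+1)^3 - (3r+1) - 9 expands to 27r^3 + 27r^2 + 6r - 9,
and factoring out 3 leaves 3(9r^3 + 9r^2 + 2r - 3).

3(9r^3 + 9r^2 + 2r - 3)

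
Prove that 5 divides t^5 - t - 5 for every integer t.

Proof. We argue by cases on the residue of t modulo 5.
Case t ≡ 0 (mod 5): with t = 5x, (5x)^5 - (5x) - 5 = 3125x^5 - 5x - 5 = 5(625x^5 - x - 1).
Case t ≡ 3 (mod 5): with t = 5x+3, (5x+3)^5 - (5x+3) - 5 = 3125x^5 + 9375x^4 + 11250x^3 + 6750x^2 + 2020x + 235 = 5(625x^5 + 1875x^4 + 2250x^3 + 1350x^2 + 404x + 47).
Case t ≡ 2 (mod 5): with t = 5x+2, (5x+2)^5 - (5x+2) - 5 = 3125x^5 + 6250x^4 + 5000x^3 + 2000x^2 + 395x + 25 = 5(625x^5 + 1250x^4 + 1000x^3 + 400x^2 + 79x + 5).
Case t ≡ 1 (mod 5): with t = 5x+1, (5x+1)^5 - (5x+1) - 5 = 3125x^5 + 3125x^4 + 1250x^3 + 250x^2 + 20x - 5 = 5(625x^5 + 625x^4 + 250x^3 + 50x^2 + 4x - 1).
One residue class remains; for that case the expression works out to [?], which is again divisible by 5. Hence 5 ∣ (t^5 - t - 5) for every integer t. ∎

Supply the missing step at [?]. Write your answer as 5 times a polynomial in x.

5(625x^5 + 2500x^4 + 4000x^3 + 3200x^2 + 1279x + 203)

The residues treated are {0, 3, 2, 1}, so the missing case is t ≡ 4 (mod 5); write t = 5x+4.
Then (5x+4)^5 - (5x+4) - 5 = 3125x^5 + 12500x^4 + 20000x^3 + 16000x^2 + 6395x + 1015 = 5(625x^5 + 2500x^4 + 4000x^3 + 3200x^2 + 1279x + 203).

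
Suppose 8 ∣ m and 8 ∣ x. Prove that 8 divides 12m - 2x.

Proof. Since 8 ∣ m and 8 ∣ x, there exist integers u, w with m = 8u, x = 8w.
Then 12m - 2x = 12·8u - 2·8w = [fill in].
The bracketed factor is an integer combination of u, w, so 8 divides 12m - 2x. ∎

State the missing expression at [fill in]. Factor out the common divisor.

8(12u - 2w)

Pull the common 8 out of every term: 12·8u - 2·8w = 8(12u - 2w).
12u - 2w is an integer, which exhibits the divisibility.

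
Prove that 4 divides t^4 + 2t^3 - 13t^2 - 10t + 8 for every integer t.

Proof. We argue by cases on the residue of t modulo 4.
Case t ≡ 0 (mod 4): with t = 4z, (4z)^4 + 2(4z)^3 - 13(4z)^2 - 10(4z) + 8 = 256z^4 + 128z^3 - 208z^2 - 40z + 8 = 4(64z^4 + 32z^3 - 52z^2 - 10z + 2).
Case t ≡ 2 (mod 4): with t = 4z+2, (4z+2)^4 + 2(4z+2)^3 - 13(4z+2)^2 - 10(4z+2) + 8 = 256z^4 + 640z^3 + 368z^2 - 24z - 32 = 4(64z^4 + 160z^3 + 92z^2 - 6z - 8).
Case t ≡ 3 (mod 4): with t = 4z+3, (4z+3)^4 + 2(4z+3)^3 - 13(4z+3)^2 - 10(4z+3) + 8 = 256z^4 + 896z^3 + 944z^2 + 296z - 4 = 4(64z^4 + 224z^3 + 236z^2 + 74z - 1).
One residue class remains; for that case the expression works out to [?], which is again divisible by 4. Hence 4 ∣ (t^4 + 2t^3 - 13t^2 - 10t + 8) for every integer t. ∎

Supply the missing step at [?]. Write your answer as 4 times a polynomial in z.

4(64z^4 + 96z^3 - 4z^2 - 26z - 3)

The residues treated are {0, 2, 3}, so the missing case is t ≡ 1 (mod 4); write t = 4z+1.
Then (4z+1)^4 + 2(4z+1)^3 - 13(4z+1)^2 - 10(4z+1) + 8 = 256z^4 + 384z^3 - 16z^2 - 104z - 12 = 4(64z^4 + 96z^3 - 4z^2 - 26z - 3).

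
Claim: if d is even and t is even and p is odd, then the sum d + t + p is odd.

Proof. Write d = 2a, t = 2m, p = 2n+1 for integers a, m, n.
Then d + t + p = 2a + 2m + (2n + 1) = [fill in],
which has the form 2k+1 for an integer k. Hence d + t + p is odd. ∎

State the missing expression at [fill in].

2a + 2m + (2n + 1) = 2a + 2m + 2n + 1
= 2(a + m + n) + 1.
Since a + m + n is an integer, the sum is of the form 2k+1 for an integer k.

2(a + m + n) + 1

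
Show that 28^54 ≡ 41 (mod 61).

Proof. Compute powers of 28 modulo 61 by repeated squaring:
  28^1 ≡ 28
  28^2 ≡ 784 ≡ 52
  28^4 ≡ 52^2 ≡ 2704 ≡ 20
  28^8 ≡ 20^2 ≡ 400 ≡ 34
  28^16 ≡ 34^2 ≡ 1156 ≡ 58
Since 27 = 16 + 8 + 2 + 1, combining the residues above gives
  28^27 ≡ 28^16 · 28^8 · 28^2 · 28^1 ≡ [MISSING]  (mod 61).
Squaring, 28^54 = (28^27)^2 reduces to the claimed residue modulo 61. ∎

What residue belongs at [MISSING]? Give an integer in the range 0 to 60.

Multiply the listed residues: 58 · 34 · 52 · 28 = 1972 → 102544 → 2871232.
Reducing modulo 61: 2871232 = 47069·61 + 23, so 28^27 ≡ 23.

23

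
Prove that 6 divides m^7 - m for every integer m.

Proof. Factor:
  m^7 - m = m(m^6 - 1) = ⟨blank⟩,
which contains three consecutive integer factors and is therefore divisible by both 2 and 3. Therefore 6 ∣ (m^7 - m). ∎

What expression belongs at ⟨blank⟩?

m^6 - 1 = (m^2 - 1)(m^4 + m^2 + 1), and m^2 - 1 = (m-1)(m+1).
So m(m^6 - 1) = (m - 1)m(m + 1)(m^4 + m^2 + 1).

(m - 1)m(m + 1)(m^4 + m^2 + 1)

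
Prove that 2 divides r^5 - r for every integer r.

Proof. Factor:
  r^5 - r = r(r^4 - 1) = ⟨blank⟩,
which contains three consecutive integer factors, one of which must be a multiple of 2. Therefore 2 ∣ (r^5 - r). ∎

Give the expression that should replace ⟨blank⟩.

r^4 - 1 = (r^2 - 1)(r^2 + 1), and r^2 - 1 = (r-1)(r+1).
So r(r^4 - 1) = (r - 1)r(r + 1)(r^2 + 1).

(r - 1)r(r + 1)(r^2 + 1)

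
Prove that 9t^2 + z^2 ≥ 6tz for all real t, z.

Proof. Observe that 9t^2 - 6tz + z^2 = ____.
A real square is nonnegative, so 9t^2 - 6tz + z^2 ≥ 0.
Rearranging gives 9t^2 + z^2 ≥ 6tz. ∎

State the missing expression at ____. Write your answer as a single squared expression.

The leading and trailing coefficients are 3^2 and 1^2, and 6 = 2·3·1, so the trinomial is (3t - z)^2.
Hence 9t^2 - 6tz + z^2 ≥ 0.

(3t - z)^2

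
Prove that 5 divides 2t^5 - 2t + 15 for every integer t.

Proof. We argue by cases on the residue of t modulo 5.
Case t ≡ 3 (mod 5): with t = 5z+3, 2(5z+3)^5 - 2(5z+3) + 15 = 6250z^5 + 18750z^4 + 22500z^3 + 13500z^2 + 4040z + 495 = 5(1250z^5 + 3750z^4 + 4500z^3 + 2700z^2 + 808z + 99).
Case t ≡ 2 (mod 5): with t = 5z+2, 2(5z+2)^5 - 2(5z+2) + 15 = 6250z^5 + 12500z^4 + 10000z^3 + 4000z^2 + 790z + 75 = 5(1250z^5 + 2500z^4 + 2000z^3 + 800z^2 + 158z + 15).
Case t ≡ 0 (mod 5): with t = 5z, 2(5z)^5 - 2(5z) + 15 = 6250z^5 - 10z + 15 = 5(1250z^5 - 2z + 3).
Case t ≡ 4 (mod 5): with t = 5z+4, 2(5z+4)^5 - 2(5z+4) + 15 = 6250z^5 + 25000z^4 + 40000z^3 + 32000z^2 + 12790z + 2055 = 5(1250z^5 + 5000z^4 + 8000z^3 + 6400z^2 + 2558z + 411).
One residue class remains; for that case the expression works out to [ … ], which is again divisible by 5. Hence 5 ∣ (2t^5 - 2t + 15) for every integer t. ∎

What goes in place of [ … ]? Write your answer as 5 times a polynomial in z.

5(1250z^5 + 1250z^4 + 500z^3 + 100z^2 + 8z + 3)

The residues treated are {3, 2, 0, 4}, so the missing case is t ≡ 1 (mod 5); write t = 5z+1.
Then 2(5z+1)^5 - 2(5z+1) + 15 = 6250z^5 + 6250z^4 + 2500z^3 + 500z^2 + 40z + 15 = 5(1250z^5 + 1250z^4 + 500z^3 + 100z^2 + 8z + 3).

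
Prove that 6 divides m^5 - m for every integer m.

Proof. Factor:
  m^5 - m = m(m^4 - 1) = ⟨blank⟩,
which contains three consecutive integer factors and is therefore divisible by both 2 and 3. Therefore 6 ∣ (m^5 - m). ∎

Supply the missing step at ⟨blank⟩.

(m - 1)m(m + 1)(m^2 + 1)

m^4 - 1 = (m^2 - 1)(m^2 + 1), and m^2 - 1 = (m-1)(m+1).
So m(m^4 - 1) = (m - 1)m(m + 1)(m^2 + 1).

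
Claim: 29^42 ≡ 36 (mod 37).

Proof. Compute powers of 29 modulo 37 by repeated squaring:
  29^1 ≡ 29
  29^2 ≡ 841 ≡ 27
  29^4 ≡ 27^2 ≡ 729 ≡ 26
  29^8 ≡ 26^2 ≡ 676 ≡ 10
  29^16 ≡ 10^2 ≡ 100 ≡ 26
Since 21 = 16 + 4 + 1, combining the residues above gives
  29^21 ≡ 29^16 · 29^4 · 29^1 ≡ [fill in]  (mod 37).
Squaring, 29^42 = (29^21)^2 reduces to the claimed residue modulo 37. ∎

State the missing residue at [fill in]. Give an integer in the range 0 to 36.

29^16 · 29^4 · 29^1 ≡ 26 · 26 · 29 = 19604.
19604 mod 37 = 31, so 29^21 ≡ 31 (mod 37).

31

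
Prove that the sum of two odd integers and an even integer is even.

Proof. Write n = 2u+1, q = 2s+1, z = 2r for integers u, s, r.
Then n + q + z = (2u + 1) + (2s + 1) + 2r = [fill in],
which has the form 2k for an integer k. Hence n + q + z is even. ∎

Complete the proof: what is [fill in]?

2(r + s + u + 1)

Expanding: (2u + 1) + (2s + 1) + 2r = 2r + 2s + 2u + 2.
Every term is even; pulling out the factor of 2 gives 2(r + s + u + 1).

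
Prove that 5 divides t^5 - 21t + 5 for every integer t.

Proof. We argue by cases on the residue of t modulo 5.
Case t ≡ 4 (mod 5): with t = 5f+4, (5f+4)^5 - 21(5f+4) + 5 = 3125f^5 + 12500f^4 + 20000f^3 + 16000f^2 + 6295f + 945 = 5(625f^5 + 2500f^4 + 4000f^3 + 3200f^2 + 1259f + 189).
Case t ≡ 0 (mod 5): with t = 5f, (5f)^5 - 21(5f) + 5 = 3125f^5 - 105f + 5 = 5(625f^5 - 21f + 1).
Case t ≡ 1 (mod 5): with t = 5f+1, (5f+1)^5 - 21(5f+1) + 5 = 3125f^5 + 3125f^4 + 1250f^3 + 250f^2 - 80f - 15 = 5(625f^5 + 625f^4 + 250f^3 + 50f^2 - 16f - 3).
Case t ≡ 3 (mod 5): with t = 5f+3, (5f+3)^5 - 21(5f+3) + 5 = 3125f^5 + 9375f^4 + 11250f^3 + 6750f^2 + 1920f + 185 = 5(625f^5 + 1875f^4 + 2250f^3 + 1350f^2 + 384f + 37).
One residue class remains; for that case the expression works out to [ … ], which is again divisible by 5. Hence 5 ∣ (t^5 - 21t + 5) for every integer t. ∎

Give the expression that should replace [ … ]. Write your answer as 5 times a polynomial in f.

5(625f^5 + 1250f^4 + 1000f^3 + 400f^2 + 59f - 1)

The residues treated are {4, 0, 1, 3}, so the missing case is t ≡ 2 (mod 5); write t = 5f+2.
Then (5f+2)^5 - 21(5f+2) + 5 = 3125f^5 + 6250f^4 + 5000f^3 + 2000f^2 + 295f - 5 = 5(625f^5 + 1250f^4 + 1000f^3 + 400f^2 + 59f - 1).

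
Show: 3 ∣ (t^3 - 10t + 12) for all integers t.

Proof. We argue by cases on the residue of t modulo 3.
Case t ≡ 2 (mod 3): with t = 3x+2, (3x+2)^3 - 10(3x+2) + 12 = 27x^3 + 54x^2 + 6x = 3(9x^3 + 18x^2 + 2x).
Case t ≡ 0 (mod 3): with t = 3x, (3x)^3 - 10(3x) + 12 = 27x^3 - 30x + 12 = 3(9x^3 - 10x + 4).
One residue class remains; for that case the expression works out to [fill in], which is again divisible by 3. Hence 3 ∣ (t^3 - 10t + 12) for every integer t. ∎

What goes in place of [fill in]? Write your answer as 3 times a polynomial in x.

The residues treated are {2, 0}, so the missing case is t ≡ 1 (mod 3); write t = 3x+1.
Then (3x+1)^3 - 10(3x+1) + 12 = 27x^3 + 27x^2 - 21x + 3 = 3(9x^3 + 9x^2 - 7x + 1).

3(9x^3 + 9x^2 - 7x + 1)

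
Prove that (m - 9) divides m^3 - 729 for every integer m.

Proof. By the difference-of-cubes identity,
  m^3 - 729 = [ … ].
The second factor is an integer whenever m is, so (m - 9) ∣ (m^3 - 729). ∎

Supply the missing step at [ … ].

(m - 9)(m^2 + 9m + 81)

a^3 - b^3 = (a - b)(a^2 + ab + b^2). With a = m, b = 9:
m^3 - 729 = (m - 9)(m^2 + 9m + 81).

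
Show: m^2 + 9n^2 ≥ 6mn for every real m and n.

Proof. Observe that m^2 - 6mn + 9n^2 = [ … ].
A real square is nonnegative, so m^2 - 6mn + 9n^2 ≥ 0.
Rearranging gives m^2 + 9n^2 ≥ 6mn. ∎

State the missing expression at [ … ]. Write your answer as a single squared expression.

(m - 3n)^2

m^2 - 6mn + 9n^2 is a perfect-square trinomial: the outer terms are (m)^2 and (3n)^2, and the cross term is -2·m·3n.
So m^2 - 6mn + 9n^2 = (m - 3n)^2 ≥ 0.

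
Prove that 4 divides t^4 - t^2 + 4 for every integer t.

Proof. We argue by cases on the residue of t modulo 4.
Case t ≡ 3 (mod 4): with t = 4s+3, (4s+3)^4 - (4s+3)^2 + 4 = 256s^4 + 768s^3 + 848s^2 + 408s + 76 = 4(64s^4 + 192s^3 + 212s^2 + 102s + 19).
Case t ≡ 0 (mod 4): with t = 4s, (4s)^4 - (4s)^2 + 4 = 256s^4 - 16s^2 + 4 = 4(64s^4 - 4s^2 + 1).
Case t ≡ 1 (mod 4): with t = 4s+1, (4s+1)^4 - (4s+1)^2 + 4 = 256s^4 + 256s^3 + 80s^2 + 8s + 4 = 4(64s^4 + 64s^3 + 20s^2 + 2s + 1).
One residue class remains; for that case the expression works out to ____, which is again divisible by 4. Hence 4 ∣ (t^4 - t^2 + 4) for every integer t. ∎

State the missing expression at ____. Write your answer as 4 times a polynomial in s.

4(64s^4 + 128s^3 + 92s^2 + 28s + 4)

Only t ≡ 2 (mod 4) is unaccounted for. Put t = 4s+2:
(4s+2)^4 - (4s+2)^2 + 4 expands to 256s^4 + 512s^3 + 368s^2 + 112s + 16,
and factoring out 4 leaves 4(64s^4 + 128s^3 + 92s^2 + 28s + 4).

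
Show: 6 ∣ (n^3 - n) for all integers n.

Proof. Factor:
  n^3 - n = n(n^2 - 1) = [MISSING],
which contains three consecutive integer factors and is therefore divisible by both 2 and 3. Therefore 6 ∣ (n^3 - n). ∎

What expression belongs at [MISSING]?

n(n^2 - 1) = n(n - 1)(n + 1) = (n - 1)n(n + 1).
These three factors are consecutive integers, so their product is divisible by 6.

(n - 1)n(n + 1)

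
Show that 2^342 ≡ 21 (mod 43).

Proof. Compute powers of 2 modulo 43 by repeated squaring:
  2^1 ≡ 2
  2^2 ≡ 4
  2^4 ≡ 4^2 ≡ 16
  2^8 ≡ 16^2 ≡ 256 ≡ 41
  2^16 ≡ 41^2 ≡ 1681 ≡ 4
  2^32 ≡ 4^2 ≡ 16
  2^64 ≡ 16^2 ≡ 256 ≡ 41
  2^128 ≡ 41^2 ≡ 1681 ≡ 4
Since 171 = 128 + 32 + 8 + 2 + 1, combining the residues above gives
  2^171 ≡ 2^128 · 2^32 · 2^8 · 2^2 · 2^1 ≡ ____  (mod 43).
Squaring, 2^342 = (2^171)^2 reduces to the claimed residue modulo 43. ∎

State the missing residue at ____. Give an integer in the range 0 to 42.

2^128 · 2^32 · 2^8 · 2^2 · 2^1 ≡ 4 · 16 · 41 · 4 · 2 = 20992.
20992 mod 43 = 8, so 2^171 ≡ 8 (mod 43).

8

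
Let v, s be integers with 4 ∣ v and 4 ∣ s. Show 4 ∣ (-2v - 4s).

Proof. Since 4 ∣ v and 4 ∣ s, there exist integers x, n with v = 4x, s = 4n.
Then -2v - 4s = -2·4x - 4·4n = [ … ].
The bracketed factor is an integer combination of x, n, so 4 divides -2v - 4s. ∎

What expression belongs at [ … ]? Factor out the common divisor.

4(-4n - 2x)

Each term has a factor of 4: -2·4x - 4·4n = 4·(-4n - 2x).
Since -4n - 2x is an integer, 4 ∣ (-2v - 4s).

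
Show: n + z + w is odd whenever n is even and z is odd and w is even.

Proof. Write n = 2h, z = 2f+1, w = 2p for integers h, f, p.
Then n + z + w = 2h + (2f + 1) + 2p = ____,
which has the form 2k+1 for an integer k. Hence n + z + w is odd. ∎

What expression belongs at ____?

Expanding: 2h + (2f + 1) + 2p = 2f + 2h + 2p + 1.
Every term except the constant is even, so this is 2(f + h + p) + 1,
and f + h + p ∈ ℤ gives the required form.

2(f + h + p) + 1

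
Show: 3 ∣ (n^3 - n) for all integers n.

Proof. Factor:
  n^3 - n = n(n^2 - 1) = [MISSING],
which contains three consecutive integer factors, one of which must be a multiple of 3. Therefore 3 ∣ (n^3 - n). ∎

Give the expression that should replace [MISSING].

(n - 1)n(n + 1)

n(n^2 - 1) = n(n - 1)(n + 1) = (n - 1)n(n + 1).
These three factors are consecutive integers, so their product is divisible by 3.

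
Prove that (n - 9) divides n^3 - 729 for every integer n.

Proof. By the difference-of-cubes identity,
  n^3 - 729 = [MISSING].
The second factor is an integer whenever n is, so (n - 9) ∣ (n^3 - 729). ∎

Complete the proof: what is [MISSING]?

Polynomial division of n^3 - 729 by n - 9 leaves remainder 0 and quotient n^2 + 9n + 81.
Hence n^3 - 729 = (n - 9)(n^2 + 9n + 81).

(n - 9)(n^2 + 9n + 81)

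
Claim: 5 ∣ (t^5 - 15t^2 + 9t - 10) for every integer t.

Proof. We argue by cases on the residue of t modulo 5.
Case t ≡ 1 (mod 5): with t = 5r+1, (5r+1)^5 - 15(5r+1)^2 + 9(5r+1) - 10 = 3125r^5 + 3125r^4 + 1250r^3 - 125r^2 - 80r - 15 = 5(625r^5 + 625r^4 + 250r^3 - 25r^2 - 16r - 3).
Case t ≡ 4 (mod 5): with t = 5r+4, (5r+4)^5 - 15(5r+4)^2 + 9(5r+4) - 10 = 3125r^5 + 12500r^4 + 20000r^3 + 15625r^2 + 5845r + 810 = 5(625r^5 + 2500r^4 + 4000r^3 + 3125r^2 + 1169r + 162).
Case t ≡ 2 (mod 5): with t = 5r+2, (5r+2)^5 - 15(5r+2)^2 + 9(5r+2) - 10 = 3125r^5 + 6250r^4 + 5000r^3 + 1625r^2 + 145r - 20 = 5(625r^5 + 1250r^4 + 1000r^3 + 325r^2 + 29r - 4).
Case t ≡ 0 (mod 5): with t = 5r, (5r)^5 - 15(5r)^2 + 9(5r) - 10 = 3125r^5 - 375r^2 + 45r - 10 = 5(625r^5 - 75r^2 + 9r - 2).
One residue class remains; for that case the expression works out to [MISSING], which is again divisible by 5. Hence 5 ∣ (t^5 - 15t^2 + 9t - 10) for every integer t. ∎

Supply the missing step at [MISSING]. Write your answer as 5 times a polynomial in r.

The residues treated are {1, 4, 2, 0}, so the missing case is t ≡ 3 (mod 5); write t = 5r+3.
Then (5r+3)^5 - 15(5r+3)^2 + 9(5r+3) - 10 = 3125r^5 + 9375r^4 + 11250r^3 + 6375r^2 + 1620r + 125 = 5(625r^5 + 1875r^4 + 2250r^3 + 1275r^2 + 324r + 25).

5(625r^5 + 1875r^4 + 2250r^3 + 1275r^2 + 324r + 25)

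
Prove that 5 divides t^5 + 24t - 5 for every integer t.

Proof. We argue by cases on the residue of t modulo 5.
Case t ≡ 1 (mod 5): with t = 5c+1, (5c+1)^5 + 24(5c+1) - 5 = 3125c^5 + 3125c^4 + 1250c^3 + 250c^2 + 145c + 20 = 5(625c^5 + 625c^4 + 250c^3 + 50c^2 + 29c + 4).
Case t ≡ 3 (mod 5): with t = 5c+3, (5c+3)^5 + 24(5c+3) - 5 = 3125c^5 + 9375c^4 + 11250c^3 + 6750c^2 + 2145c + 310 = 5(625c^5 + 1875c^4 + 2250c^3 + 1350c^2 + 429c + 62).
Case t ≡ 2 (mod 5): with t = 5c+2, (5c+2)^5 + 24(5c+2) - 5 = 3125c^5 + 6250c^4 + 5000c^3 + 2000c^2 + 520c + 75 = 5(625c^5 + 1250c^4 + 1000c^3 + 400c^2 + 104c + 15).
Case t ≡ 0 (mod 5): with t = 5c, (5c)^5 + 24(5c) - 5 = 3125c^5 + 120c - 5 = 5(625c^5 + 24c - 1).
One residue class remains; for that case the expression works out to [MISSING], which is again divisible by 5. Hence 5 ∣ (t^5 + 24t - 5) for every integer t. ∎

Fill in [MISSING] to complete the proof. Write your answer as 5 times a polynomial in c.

Only t ≡ 4 (mod 5) is unaccounted for. Put t = 5c+4:
(5c+4)^5 + 24(5c+4) - 5 expands to 3125c^5 + 12500c^4 + 20000c^3 + 16000c^2 + 6520c + 1115,
and factoring out 5 leaves 5(625c^5 + 2500c^4 + 4000c^3 + 3200c^2 + 1304c + 223).

5(625c^5 + 2500c^4 + 4000c^3 + 3200c^2 + 1304c + 223)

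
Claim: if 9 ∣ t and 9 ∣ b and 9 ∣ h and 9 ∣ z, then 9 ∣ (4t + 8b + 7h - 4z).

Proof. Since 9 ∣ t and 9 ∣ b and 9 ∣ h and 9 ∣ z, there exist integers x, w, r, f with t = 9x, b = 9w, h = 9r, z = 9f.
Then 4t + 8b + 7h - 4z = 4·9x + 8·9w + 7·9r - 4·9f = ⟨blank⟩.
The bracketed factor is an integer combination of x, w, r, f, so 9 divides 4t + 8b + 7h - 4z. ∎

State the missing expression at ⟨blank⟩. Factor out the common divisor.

9(-4f + 7r + 8w + 4x)

Each term has a factor of 9: 4·9x + 8·9w + 7·9r - 4·9f = 9·(-4f + 7r + 8w + 4x).
Since -4f + 7r + 8w + 4x is an integer, 9 ∣ (4t + 8b + 7h - 4z).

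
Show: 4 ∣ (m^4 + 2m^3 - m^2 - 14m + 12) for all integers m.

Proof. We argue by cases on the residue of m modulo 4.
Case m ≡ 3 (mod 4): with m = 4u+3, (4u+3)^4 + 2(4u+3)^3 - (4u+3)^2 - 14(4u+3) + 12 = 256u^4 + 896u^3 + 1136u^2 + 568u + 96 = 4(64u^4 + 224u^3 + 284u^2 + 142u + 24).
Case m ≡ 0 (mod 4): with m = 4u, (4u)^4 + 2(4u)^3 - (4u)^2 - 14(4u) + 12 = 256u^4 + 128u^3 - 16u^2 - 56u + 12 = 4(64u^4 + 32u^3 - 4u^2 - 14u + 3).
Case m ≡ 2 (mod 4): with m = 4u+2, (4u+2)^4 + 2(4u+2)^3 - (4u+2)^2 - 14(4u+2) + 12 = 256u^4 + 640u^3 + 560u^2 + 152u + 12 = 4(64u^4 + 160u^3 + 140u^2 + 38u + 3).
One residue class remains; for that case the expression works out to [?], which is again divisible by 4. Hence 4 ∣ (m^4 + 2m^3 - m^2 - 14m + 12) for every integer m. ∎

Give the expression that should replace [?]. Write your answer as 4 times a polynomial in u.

The residues treated are {3, 0, 2}, so the missing case is m ≡ 1 (mod 4); write m = 4u+1.
Then (4u+1)^4 + 2(4u+1)^3 - (4u+1)^2 - 14(4u+1) + 12 = 256u^4 + 384u^3 + 176u^2 - 24u = 4(64u^4 + 96u^3 + 44u^2 - 6u).

4(64u^4 + 96u^3 + 44u^2 - 6u)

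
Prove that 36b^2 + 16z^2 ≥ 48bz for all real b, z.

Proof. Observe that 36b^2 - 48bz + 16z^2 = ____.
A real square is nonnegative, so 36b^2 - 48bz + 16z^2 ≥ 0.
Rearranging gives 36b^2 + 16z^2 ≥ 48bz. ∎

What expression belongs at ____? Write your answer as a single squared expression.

The leading and trailing coefficients are 6^2 and 4^2, and 48 = 2·6·4, so the trinomial is (6b - 4z)^2.
Hence 36b^2 - 48bz + 16z^2 ≥ 0.

(6b - 4z)^2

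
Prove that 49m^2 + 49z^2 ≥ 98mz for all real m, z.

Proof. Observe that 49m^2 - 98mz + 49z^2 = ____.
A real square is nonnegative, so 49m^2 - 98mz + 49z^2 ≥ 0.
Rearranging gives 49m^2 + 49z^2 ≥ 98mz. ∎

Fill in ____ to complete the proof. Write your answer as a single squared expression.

(7m - 7z)^2

49m^2 - 98mz + 49z^2 is a perfect-square trinomial: the outer terms are (7m)^2 and (7z)^2, and the cross term is -2·7m·7z.
So 49m^2 - 98mz + 49z^2 = (7m - 7z)^2 ≥ 0.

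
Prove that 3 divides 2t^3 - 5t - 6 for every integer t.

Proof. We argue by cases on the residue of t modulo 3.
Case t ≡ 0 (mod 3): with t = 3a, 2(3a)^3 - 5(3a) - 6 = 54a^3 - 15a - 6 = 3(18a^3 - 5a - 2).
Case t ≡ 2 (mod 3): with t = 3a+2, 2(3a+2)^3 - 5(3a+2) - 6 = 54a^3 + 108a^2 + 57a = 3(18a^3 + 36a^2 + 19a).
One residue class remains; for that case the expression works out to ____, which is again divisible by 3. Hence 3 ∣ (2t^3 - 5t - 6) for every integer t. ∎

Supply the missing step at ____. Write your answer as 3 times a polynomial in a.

Only t ≡ 1 (mod 3) is unaccounted for. Put t = 3a+1:
2(3a+1)^3 - 5(3a+1) - 6 expands to 54a^3 + 54a^2 + 3a - 9,
and factoring out 3 leaves 3(18a^3 + 18a^2 + a - 3).

3(18a^3 + 18a^2 + a - 3)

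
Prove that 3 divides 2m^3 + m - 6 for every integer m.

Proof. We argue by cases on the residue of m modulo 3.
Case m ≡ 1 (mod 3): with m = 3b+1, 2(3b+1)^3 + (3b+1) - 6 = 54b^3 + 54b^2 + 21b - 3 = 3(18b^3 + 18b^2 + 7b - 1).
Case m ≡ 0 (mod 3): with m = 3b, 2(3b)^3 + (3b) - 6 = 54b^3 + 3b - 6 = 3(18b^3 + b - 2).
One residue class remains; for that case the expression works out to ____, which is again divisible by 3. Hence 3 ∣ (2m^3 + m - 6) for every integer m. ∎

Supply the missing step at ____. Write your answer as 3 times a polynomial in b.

Only m ≡ 2 (mod 3) is unaccounted for. Put m = 3b+2:
2(3b+2)^3 + (3b+2) - 6 expands to 54b^3 + 108b^2 + 75b + 12,
and factoring out 3 leaves 3(18b^3 + 36b^2 + 25b + 4).

3(18b^3 + 36b^2 + 25b + 4)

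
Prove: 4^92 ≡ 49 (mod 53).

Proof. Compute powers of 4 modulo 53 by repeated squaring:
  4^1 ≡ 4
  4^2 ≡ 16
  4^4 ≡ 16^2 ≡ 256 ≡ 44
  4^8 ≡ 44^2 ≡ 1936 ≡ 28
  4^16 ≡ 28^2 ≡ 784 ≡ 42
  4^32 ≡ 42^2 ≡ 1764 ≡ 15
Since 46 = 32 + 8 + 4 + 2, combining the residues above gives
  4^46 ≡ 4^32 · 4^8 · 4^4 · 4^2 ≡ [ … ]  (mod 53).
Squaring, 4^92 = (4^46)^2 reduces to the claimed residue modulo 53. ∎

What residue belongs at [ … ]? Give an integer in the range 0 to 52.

46

Multiply the listed residues: 15 · 28 · 44 · 16 = 420 → 18480 → 295680.
Reducing modulo 53: 295680 = 5578·53 + 46, so 4^46 ≡ 46.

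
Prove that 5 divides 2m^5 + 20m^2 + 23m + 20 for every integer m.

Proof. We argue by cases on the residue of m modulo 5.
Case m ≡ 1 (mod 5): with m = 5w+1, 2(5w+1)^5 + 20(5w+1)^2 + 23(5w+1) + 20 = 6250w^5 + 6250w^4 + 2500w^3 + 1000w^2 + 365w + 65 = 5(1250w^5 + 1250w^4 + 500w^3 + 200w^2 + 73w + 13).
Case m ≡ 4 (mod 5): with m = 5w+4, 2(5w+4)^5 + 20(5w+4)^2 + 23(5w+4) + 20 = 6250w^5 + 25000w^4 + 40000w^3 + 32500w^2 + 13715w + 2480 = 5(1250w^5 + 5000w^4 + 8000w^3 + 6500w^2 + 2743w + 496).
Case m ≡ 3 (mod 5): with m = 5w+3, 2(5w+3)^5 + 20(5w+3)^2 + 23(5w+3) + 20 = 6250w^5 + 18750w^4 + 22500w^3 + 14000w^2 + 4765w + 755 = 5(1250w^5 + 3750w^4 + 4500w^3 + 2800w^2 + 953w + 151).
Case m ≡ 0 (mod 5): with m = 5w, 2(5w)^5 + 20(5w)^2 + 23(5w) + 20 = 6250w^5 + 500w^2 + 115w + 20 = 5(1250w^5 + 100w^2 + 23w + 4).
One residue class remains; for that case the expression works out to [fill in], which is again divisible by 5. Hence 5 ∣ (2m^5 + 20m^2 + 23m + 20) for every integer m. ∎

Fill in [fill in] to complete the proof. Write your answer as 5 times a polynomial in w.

5(1250w^5 + 2500w^4 + 2000w^3 + 900w^2 + 263w + 42)

The residues treated are {1, 4, 3, 0}, so the missing case is m ≡ 2 (mod 5); write m = 5w+2.
Then 2(5w+2)^5 + 20(5w+2)^2 + 23(5w+2) + 20 = 6250w^5 + 12500w^4 + 10000w^3 + 4500w^2 + 1315w + 210 = 5(1250w^5 + 2500w^4 + 2000w^3 + 900w^2 + 263w + 42).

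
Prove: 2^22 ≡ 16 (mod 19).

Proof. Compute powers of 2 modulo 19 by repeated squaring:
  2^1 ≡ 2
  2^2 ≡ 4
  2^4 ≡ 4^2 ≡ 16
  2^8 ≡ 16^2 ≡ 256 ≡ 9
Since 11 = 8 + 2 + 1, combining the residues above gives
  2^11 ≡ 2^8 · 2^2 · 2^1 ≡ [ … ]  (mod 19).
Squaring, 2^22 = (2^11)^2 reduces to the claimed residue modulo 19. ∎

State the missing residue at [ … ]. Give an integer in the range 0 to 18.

Multiply the listed residues: 9 · 4 · 2 = 36 → 72.
Reducing modulo 19: 72 = 3·19 + 15, so 2^11 ≡ 15.

15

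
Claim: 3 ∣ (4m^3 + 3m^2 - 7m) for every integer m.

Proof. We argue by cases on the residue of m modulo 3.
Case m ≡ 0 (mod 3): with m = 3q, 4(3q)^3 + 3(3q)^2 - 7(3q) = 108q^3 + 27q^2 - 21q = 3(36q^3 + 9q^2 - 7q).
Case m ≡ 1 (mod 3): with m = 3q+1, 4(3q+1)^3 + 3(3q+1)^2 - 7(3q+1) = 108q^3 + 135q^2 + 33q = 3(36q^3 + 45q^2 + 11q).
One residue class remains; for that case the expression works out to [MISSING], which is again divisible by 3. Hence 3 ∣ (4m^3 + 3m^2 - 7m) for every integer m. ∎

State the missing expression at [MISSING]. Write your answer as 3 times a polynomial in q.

3(36q^3 + 81q^2 + 53q + 10)

The residues treated are {0, 1}, so the missing case is m ≡ 2 (mod 3); write m = 3q+2.
Then 4(3q+2)^3 + 3(3q+2)^2 - 7(3q+2) = 108q^3 + 243q^2 + 159q + 30 = 3(36q^3 + 81q^2 + 53q + 10).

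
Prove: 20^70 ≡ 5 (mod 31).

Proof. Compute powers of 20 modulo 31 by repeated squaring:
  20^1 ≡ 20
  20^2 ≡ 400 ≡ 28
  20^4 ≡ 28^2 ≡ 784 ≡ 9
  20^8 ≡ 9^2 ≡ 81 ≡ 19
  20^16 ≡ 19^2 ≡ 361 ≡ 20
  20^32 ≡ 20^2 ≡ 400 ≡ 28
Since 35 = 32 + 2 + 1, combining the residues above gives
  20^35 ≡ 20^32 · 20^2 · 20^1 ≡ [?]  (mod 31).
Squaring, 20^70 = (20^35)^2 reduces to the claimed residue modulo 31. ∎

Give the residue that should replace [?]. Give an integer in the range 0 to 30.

25

20^32 · 20^2 · 20^1 ≡ 28 · 28 · 20 = 15680.
15680 mod 31 = 25, so 20^35 ≡ 25 (mod 31).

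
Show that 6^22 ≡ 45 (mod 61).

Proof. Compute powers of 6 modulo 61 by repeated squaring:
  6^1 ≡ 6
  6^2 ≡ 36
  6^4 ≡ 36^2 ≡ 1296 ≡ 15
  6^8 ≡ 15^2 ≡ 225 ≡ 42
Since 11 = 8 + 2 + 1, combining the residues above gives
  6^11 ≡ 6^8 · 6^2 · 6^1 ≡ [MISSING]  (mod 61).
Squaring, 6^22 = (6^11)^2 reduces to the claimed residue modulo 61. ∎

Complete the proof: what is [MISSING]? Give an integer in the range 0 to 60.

44

6^8 · 6^2 · 6^1 ≡ 42 · 36 · 6 = 9072.
9072 mod 61 = 44, so 6^11 ≡ 44 (mod 61).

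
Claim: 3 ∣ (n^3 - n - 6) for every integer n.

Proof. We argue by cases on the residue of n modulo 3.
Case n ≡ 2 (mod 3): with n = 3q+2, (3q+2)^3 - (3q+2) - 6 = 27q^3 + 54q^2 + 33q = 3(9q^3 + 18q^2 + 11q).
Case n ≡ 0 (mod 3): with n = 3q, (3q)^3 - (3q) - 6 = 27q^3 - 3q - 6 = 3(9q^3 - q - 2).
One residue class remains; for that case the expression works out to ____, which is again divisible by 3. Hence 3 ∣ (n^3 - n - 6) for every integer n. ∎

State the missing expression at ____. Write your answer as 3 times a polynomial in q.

3(9q^3 + 9q^2 + 2q - 2)

Only n ≡ 1 (mod 3) is unaccounted for. Put n = 3q+1:
(3q+1)^3 - (3q+1) - 6 expands to 27q^3 + 27q^2 + 6q - 6,
and factoring out 3 leaves 3(9q^3 + 9q^2 + 2q - 2).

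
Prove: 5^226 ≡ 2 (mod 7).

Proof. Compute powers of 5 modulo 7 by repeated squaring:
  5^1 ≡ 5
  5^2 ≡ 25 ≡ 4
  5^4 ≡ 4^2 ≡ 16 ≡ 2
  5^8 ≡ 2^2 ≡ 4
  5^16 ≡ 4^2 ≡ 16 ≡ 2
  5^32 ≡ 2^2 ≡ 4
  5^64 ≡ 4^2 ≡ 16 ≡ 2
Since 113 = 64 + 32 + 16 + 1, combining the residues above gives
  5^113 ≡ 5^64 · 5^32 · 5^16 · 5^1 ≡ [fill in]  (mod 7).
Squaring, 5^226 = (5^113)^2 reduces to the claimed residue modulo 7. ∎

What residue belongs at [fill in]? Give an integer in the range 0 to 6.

3

Multiply the listed residues: 2 · 4 · 2 · 5 = 8 → 16 → 80.
Reducing modulo 7: 80 = 11·7 + 3, so 5^113 ≡ 3.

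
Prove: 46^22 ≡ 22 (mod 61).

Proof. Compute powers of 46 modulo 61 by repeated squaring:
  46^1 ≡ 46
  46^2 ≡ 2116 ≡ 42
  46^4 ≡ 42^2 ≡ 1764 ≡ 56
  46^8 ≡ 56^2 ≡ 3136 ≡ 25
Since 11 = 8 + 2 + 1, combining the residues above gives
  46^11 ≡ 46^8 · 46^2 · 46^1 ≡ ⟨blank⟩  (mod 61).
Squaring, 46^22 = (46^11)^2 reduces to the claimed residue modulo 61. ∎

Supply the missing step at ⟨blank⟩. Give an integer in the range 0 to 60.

46^8 · 46^2 · 46^1 ≡ 25 · 42 · 46 = 48300.
48300 mod 61 = 49, so 46^11 ≡ 49 (mod 61).

49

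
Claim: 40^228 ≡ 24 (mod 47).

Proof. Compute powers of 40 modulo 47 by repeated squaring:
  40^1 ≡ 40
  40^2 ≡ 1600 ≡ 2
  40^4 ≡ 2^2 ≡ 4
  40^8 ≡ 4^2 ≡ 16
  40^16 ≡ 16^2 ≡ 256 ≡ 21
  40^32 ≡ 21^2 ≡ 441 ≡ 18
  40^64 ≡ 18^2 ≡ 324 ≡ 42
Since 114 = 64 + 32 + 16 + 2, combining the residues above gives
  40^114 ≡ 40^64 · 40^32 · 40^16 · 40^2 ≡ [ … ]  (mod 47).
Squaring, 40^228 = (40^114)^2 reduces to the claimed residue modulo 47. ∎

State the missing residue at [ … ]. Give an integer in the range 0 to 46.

Multiply the listed residues: 42 · 18 · 21 · 2 = 756 → 15876 → 31752.
Reducing modulo 47: 31752 = 675·47 + 27, so 40^114 ≡ 27.

27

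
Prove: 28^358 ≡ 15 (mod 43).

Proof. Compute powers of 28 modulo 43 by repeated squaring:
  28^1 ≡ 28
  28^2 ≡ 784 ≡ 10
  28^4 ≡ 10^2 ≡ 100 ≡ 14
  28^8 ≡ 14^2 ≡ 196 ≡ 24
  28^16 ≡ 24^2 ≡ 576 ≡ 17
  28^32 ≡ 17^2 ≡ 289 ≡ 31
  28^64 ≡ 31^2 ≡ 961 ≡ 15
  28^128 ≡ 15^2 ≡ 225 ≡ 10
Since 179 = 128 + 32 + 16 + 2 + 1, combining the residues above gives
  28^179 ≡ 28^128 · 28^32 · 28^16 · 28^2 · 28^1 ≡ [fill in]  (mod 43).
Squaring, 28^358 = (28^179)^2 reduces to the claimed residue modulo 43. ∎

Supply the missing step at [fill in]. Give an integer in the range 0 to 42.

28^128 · 28^32 · 28^16 · 28^2 · 28^1 ≡ 10 · 31 · 17 · 10 · 28 = 1475600.
1475600 mod 43 = 12, so 28^179 ≡ 12 (mod 43).

12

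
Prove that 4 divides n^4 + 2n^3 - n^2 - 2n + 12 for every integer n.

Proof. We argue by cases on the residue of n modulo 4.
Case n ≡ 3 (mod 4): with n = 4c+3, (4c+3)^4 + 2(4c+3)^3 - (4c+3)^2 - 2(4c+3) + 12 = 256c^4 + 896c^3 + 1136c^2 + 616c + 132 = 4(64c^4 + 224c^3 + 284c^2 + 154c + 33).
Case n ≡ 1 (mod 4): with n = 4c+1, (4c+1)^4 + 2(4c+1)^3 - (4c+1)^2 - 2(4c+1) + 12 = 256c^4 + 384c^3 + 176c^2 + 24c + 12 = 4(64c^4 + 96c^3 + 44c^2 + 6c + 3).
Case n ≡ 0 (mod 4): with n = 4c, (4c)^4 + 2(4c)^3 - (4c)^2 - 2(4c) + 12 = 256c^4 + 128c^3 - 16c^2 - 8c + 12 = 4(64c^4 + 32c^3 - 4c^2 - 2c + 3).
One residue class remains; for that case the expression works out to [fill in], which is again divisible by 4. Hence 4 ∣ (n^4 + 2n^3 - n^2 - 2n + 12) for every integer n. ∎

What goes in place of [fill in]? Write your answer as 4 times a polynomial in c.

Only n ≡ 2 (mod 4) is unaccounted for. Put n = 4c+2:
(4c+2)^4 + 2(4c+2)^3 - (4c+2)^2 - 2(4c+2) + 12 expands to 256c^4 + 640c^3 + 560c^2 + 200c + 36,
and factoring out 4 leaves 4(64c^4 + 160c^3 + 140c^2 + 50c + 9).

4(64c^4 + 160c^3 + 140c^2 + 50c + 9)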